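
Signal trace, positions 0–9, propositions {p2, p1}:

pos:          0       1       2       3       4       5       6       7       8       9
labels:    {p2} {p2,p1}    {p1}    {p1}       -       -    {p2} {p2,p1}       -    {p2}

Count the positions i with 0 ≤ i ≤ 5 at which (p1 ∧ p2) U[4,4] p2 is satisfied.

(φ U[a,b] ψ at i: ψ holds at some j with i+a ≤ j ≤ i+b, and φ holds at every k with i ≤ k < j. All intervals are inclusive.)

Evaluate at each i in [0,5]:
  i=0: ✗ (no rhs in [4,4])
  i=1: ✗ (no rhs in [5,5])
  i=2: ✗ (lhs fails at k=2 before rhs at j=6)
  i=3: ✗ (lhs fails at k=3 before rhs at j=7)
  i=4: ✗ (no rhs in [8,8])
  i=5: ✗ (lhs fails at k=5 before rhs at j=9)
Positions where it holds: {} → 0.

0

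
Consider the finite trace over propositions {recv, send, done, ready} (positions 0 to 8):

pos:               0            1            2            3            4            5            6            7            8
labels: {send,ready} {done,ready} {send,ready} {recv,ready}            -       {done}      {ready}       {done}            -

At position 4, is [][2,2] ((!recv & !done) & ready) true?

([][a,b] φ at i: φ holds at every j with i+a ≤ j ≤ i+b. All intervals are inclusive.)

True

Check ((!recv & !done) & ready) at every j in [6,6]:
  j=6: true
All positions satisfy it → formula holds.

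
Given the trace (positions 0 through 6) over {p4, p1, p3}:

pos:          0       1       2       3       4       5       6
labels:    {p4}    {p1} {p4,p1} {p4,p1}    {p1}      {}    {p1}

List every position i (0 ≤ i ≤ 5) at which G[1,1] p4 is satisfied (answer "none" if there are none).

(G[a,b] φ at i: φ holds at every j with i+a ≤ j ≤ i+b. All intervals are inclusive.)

Evaluate at each i in [0,5]:
  i=0: ✗ (fails at j=1)
  i=1: ✓ (all of [2,2])
  i=2: ✓ (all of [3,3])
  i=3: ✗ (fails at j=4)
  i=4: ✗ (fails at j=5)
  i=5: ✗ (fails at j=6)

1, 2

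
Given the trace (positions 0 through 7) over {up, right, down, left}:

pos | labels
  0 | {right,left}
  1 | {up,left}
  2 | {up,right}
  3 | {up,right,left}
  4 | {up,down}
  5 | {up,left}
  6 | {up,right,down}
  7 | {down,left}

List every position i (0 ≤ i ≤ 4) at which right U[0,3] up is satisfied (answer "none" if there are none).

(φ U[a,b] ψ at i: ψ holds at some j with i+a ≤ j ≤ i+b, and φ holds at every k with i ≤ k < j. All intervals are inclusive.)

0, 1, 2, 3, 4

Evaluate at each i in [0,4]:
  i=0: ✓ (rhs at j=1; lhs holds on [0,0])
  i=1: ✓ (rhs at j=1)
  i=2: ✓ (rhs at j=2)
  i=3: ✓ (rhs at j=3)
  i=4: ✓ (rhs at j=4)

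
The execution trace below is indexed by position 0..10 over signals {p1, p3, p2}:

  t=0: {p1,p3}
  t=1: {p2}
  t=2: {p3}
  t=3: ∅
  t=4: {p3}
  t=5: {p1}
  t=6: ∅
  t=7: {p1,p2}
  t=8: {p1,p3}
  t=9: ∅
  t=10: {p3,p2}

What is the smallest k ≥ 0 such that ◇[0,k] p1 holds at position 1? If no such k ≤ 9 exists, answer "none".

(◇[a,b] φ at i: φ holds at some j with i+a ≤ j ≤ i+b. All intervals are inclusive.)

Scan j = 1,2,… for p1:
  j=1: fails
  j=2: fails
  j=3: fails
  j=4: fails
  j=5: holds
First hit at j=5, so smallest k = 5-1 = 4.

4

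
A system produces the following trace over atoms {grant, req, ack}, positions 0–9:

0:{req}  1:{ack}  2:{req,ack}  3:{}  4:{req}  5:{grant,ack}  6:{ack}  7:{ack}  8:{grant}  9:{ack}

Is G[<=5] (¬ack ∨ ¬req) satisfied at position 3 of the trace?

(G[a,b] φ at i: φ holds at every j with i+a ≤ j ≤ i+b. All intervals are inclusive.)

Check (¬ack ∨ ¬req) at every j in [3,8]:
  j=3: true
  j=4: true
  j=5: true
  j=6: true
  j=7: true
  j=8: true
All positions satisfy it → formula holds.

Yes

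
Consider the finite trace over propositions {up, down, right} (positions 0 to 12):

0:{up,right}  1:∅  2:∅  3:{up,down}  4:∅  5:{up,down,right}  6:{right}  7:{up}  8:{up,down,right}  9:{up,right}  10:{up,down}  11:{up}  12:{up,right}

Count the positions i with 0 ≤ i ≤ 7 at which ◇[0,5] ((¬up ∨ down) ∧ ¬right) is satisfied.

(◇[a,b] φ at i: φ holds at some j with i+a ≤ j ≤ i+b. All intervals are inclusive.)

8

Evaluate at each i in [0,7]:
  i=0: ✓ (witness j=1)
  i=1: ✓ (witness j=1)
  i=2: ✓ (witness j=2)
  i=3: ✓ (witness j=3)
  i=4: ✓ (witness j=4)
  i=5: ✓ (witness j=10)
  i=6: ✓ (witness j=10)
  i=7: ✓ (witness j=10)
Positions where it holds: {0, 1, 2, 3, 4, 5, 6, 7} → 8.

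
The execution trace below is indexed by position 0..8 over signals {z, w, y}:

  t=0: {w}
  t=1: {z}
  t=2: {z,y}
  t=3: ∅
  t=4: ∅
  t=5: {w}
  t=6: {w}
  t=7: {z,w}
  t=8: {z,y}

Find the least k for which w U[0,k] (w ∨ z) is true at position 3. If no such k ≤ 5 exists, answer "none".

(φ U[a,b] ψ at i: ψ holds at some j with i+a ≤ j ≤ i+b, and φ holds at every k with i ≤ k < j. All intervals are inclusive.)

none

Need earliest j ≥ 3 with (w ∨ z), and w at every k in [3,j-1].
  j=3: rhs fails.
  j=4: rhs fails.
  j=5: rhs holds but lhs fails at k=3.
  j=6: rhs holds but lhs fails at k=3.
  j=7: rhs holds but lhs fails at k=3.
  j=8: rhs holds but lhs fails at k=3.
No witness within the range → none.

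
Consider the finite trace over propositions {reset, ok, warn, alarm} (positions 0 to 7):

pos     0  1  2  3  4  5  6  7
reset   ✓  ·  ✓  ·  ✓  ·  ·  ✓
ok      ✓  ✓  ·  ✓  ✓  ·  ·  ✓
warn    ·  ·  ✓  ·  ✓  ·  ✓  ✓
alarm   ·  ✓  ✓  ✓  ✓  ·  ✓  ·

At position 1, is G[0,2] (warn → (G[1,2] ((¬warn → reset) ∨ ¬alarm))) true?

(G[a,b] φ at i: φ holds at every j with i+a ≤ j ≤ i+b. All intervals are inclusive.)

Does not hold

Check (warn → (G[1,2] ((¬warn → reset) ∨ ¬alarm))) at every j in [1,3]:
  j=1: antecedent false → ✓
  j=2: antecedent true; consequent fails at 3 → ✗
  j=3: antecedent false → ✓
Fails at j=2 → formula fails.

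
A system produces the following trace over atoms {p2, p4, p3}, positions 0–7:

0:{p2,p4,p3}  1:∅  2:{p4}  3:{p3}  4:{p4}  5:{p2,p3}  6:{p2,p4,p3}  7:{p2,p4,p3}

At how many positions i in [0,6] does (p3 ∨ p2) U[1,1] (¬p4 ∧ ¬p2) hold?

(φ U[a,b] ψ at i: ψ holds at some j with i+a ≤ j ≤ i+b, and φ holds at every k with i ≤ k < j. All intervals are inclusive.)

Evaluate at each i in [0,6]:
  i=0: ✓ (rhs at j=1; lhs holds on [0,0])
  i=1: ✗ (no rhs in [2,2])
  i=2: ✗ (lhs fails at k=2 before rhs at j=3)
  i=3: ✗ (no rhs in [4,4])
  i=4: ✗ (no rhs in [5,5])
  i=5: ✗ (no rhs in [6,6])
  i=6: ✗ (no rhs in [7,7])
Positions where it holds: {0} → 1.

1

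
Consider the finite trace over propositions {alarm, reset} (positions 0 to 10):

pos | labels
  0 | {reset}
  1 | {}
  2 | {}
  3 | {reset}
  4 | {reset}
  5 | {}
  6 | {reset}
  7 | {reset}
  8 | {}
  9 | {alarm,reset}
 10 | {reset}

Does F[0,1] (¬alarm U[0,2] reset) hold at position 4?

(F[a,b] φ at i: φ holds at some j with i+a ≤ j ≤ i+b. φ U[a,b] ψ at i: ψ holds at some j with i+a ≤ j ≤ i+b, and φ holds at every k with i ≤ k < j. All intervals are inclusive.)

Check (¬alarm U[0,2] reset) at each j in [4,5]:
  j=4: holds
  j=5: holds
Found at j=4 → formula holds.

Holds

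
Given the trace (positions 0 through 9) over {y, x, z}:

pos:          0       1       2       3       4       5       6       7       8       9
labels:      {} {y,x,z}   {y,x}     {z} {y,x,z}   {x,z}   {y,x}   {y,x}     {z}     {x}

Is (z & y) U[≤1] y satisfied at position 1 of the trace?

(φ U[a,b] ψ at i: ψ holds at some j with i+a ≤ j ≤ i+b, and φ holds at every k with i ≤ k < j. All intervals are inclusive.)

Yes

Need some j in [1,2] with y, and (z & y) at every k in [1,j-1].
  j=1: y holds; no prefix to check → satisfied.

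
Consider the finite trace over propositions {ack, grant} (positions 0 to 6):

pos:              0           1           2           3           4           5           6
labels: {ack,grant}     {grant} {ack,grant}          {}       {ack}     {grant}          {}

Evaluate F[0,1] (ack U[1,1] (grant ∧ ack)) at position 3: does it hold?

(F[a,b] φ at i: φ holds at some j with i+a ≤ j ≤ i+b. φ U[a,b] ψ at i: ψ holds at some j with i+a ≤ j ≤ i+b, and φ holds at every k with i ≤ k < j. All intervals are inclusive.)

Check (ack U[1,1] (grant ∧ ack)) at each j in [3,4]:
  j=3: fails
  j=4: fails
No position in the window satisfies it → formula fails.

Does not hold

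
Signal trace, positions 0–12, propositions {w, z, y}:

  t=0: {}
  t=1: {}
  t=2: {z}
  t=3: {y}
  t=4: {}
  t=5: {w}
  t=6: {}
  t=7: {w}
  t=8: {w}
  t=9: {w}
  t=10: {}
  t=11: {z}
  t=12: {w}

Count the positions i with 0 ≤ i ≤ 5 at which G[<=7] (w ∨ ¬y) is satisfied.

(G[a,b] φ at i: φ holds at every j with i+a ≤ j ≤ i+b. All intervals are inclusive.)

Evaluate at each i in [0,5]:
  i=0: ✗ (fails at j=3)
  i=1: ✗ (fails at j=3)
  i=2: ✗ (fails at j=3)
  i=3: ✗ (fails at j=3)
  i=4: ✓ (all of [4,11])
  i=5: ✓ (all of [5,12])
Positions where it holds: {4, 5} → 2.

2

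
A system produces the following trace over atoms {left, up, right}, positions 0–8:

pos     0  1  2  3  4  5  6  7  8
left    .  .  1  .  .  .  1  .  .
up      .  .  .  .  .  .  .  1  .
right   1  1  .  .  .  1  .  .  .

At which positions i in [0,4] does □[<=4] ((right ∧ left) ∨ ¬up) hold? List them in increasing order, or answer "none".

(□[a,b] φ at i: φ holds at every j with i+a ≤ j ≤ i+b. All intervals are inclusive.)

0, 1, 2

Evaluate at each i in [0,4]:
  i=0: ✓ (all of [0,4])
  i=1: ✓ (all of [1,5])
  i=2: ✓ (all of [2,6])
  i=3: ✗ (fails at j=7)
  i=4: ✗ (fails at j=7)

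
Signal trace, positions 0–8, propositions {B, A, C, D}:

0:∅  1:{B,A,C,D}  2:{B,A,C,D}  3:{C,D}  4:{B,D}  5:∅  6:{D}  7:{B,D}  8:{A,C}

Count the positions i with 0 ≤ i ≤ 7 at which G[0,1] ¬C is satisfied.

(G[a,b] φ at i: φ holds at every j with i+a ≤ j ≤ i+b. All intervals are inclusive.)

3

Evaluate at each i in [0,7]:
  i=0: ✗ (fails at j=1)
  i=1: ✗ (fails at j=1)
  i=2: ✗ (fails at j=2)
  i=3: ✗ (fails at j=3)
  i=4: ✓ (all of [4,5])
  i=5: ✓ (all of [5,6])
  i=6: ✓ (all of [6,7])
  i=7: ✗ (fails at j=8)
Positions where it holds: {4, 5, 6} → 3.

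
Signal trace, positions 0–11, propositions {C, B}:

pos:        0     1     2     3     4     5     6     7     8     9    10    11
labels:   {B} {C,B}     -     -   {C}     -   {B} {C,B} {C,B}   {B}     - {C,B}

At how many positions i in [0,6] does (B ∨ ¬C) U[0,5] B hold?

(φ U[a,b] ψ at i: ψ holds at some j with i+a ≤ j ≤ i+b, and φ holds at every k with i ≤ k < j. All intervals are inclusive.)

Evaluate at each i in [0,6]:
  i=0: ✓ (rhs at j=0)
  i=1: ✓ (rhs at j=1)
  i=2: ✗ (lhs fails at k=4 before rhs at j=6)
  i=3: ✗ (lhs fails at k=4 before rhs at j=6)
  i=4: ✗ (lhs fails at k=4 before rhs at j=6)
  i=5: ✓ (rhs at j=6; lhs holds on [5,5])
  i=6: ✓ (rhs at j=6)
Positions where it holds: {0, 1, 5, 6} → 4.

4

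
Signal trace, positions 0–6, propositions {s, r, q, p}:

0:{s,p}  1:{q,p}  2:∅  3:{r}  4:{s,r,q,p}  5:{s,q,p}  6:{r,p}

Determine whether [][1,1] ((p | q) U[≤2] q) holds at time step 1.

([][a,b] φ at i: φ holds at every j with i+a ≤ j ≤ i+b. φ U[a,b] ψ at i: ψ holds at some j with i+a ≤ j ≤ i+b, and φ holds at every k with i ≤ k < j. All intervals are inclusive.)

False

Check ((p | q) U[≤2] q) at every j in [2,2]:
  j=2: fails
Fails at j=2 → formula fails.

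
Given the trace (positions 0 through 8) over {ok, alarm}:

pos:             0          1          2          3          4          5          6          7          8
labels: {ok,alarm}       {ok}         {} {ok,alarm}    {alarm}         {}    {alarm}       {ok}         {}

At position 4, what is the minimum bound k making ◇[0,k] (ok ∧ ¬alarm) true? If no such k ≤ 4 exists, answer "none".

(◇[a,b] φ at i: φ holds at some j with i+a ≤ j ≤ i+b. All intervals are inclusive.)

3

Scan j = 4,5,… for (ok ∧ ¬alarm):
  j=4: fails
  j=5: fails
  j=6: fails
  j=7: holds
First hit at j=7, so smallest k = 7-4 = 3.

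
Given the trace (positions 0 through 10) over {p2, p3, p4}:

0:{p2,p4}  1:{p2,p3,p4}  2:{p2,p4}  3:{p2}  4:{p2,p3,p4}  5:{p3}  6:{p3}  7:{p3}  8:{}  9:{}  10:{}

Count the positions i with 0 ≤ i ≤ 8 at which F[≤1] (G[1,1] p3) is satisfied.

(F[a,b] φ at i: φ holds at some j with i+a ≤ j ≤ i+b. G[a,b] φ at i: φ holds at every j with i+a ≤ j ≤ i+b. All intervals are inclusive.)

6

Evaluate at each i in [0,8]:
  i=0: ✓ (witness j=0)
  i=1: ✗ (none in [1,2])
  i=2: ✓ (witness j=3)
  i=3: ✓ (witness j=3)
  i=4: ✓ (witness j=4)
  i=5: ✓ (witness j=5)
  i=6: ✓ (witness j=6)
  i=7: ✗ (none in [7,8])
  i=8: ✗ (none in [8,9])
Positions where it holds: {0, 2, 3, 4, 5, 6} → 6.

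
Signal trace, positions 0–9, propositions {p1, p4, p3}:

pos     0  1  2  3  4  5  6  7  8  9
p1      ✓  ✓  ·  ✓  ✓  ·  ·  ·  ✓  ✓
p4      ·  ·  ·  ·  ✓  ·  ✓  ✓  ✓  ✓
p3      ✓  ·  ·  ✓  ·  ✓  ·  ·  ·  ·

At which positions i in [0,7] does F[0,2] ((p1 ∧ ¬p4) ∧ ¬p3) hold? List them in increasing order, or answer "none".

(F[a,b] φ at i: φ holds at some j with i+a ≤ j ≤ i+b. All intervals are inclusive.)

0, 1

Evaluate at each i in [0,7]:
  i=0: ✓ (witness j=1)
  i=1: ✓ (witness j=1)
  i=2: ✗ (none in [2,4])
  i=3: ✗ (none in [3,5])
  i=4: ✗ (none in [4,6])
  i=5: ✗ (none in [5,7])
  i=6: ✗ (none in [6,8])
  i=7: ✗ (none in [7,9])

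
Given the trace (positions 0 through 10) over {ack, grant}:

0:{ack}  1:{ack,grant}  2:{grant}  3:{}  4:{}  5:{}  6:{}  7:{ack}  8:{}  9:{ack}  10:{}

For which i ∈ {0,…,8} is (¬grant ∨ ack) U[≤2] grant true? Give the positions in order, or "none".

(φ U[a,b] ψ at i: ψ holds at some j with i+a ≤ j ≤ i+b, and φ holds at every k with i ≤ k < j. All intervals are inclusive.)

Evaluate at each i in [0,8]:
  i=0: ✓ (rhs at j=1; lhs holds on [0,0])
  i=1: ✓ (rhs at j=1)
  i=2: ✓ (rhs at j=2)
  i=3: ✗ (no rhs in [3,5])
  i=4: ✗ (no rhs in [4,6])
  i=5: ✗ (no rhs in [5,7])
  i=6: ✗ (no rhs in [6,8])
  i=7: ✗ (no rhs in [7,9])
  i=8: ✗ (no rhs in [8,10])

0, 1, 2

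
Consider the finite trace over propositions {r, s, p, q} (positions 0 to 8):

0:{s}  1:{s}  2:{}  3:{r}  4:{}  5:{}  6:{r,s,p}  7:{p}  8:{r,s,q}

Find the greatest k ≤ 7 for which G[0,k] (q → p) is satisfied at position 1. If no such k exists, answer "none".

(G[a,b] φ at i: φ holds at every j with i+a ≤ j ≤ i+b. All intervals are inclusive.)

6

(q → p) must hold from j=1 onward; find where it first fails.
  j=1: holds
  j=2: holds
  j=3: holds
  j=4: holds
  j=5: holds
  j=6: holds
  j=7: holds
  j=8: fails
Holds on [1,7], so largest k = 6.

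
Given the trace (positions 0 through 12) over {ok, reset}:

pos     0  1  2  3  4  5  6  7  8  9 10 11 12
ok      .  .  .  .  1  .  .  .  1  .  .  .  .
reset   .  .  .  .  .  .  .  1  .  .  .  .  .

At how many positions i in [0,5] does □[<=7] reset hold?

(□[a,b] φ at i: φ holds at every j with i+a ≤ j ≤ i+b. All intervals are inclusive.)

0

Evaluate at each i in [0,5]:
  i=0: ✗ (fails at j=0)
  i=1: ✗ (fails at j=1)
  i=2: ✗ (fails at j=2)
  i=3: ✗ (fails at j=3)
  i=4: ✗ (fails at j=4)
  i=5: ✗ (fails at j=5)
Positions where it holds: {} → 0.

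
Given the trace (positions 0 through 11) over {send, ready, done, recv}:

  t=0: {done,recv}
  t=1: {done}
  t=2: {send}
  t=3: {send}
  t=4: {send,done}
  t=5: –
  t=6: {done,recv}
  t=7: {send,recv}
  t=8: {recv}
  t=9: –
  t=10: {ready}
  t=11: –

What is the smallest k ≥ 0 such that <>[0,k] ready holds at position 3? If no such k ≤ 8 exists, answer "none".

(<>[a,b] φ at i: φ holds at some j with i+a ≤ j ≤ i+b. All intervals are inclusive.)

Scan j = 3,4,… for ready:
  j=3: fails
  j=4: fails
  j=5: fails
  j=6: fails
  j=7: fails
  j=8: fails
  j=9: fails
  j=10: holds
First hit at j=10, so smallest k = 10-3 = 7.

7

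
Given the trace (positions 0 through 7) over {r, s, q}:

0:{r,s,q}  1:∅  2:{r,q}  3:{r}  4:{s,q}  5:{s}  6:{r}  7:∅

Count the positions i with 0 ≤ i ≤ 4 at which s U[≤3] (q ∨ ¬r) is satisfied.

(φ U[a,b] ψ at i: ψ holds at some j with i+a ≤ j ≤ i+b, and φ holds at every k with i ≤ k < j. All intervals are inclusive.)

Evaluate at each i in [0,4]:
  i=0: ✓ (rhs at j=0)
  i=1: ✓ (rhs at j=1)
  i=2: ✓ (rhs at j=2)
  i=3: ✗ (lhs fails at k=3 before rhs at j=4)
  i=4: ✓ (rhs at j=4)
Positions where it holds: {0, 1, 2, 4} → 4.

4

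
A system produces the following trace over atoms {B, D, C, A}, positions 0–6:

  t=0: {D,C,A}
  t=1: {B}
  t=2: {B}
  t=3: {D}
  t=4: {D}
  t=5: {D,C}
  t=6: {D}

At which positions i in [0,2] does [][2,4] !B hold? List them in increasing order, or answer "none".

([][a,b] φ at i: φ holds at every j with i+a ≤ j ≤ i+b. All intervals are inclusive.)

1, 2

Evaluate at each i in [0,2]:
  i=0: ✗ (fails at j=2)
  i=1: ✓ (all of [3,5])
  i=2: ✓ (all of [4,6])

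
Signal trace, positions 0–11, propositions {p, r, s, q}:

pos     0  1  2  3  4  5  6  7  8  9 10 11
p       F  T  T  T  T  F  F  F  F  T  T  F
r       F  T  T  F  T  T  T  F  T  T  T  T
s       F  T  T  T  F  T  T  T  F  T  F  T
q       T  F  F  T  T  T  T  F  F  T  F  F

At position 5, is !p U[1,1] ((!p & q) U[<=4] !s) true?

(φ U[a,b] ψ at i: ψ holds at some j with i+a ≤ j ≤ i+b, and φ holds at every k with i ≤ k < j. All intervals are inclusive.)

Does not hold

Need some j in [6,6] with ((!p & q) U[<=4] !s), and !p at every k in [5,j-1].
  j=6: ((!p & q) U[<=4] !s) — fails.
No j in the window works → until fails.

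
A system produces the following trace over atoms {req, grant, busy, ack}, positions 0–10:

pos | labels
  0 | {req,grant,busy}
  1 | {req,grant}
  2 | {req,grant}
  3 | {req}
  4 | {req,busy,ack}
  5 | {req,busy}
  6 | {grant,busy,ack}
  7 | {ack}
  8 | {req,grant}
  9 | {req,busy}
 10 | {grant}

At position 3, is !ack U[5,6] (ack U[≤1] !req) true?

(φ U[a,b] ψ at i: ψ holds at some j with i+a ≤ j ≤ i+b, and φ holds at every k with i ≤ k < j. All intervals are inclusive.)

No

Need some j in [8,9] with (ack U[≤1] !req), and !ack at every k in [3,j-1].
  j=8: (ack U[≤1] !req) — fails.
  j=9: (ack U[≤1] !req) — fails.
No j in the window works → until fails.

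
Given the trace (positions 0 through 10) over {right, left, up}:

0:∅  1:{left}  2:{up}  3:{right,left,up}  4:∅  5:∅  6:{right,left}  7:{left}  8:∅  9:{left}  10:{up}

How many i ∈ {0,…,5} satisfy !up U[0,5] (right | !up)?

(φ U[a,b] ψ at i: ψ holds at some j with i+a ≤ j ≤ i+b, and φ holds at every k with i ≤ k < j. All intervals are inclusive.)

5

Evaluate at each i in [0,5]:
  i=0: ✓ (rhs at j=0)
  i=1: ✓ (rhs at j=1)
  i=2: ✗ (lhs fails at k=2 before rhs at j=3)
  i=3: ✓ (rhs at j=3)
  i=4: ✓ (rhs at j=4)
  i=5: ✓ (rhs at j=5)
Positions where it holds: {0, 1, 3, 4, 5} → 5.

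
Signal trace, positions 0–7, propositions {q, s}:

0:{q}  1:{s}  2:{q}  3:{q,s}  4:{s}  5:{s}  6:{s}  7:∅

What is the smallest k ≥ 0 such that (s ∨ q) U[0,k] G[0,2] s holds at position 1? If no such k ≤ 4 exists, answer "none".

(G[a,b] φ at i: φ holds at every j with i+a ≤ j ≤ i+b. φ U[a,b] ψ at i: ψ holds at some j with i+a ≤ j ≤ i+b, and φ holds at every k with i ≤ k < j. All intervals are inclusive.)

2

Need earliest j ≥ 1 with G[0,2] s, and (s ∨ q) at every k in [1,j-1].
  j=1: rhs fails.
  j=2: rhs fails.
  j=3: rhs holds; lhs holds on [1,2]. k = 2.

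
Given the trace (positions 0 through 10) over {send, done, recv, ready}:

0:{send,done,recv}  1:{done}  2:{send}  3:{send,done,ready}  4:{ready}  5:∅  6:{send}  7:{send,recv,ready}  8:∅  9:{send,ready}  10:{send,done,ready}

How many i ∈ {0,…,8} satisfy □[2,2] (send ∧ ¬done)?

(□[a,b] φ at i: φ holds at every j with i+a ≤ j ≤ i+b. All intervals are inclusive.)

4

Evaluate at each i in [0,8]:
  i=0: ✓ (all of [2,2])
  i=1: ✗ (fails at j=3)
  i=2: ✗ (fails at j=4)
  i=3: ✗ (fails at j=5)
  i=4: ✓ (all of [6,6])
  i=5: ✓ (all of [7,7])
  i=6: ✗ (fails at j=8)
  i=7: ✓ (all of [9,9])
  i=8: ✗ (fails at j=10)
Positions where it holds: {0, 4, 5, 7} → 4.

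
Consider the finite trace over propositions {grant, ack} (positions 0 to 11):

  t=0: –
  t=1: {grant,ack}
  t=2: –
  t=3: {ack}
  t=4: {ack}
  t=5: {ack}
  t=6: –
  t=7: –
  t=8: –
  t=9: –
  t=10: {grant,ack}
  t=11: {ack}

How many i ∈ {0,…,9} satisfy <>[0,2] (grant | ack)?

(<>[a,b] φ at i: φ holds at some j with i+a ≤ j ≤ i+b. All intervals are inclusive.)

8

Evaluate at each i in [0,9]:
  i=0: ✓ (witness j=1)
  i=1: ✓ (witness j=1)
  i=2: ✓ (witness j=3)
  i=3: ✓ (witness j=3)
  i=4: ✓ (witness j=4)
  i=5: ✓ (witness j=5)
  i=6: ✗ (none in [6,8])
  i=7: ✗ (none in [7,9])
  i=8: ✓ (witness j=10)
  i=9: ✓ (witness j=10)
Positions where it holds: {0, 1, 2, 3, 4, 5, 8, 9} → 8.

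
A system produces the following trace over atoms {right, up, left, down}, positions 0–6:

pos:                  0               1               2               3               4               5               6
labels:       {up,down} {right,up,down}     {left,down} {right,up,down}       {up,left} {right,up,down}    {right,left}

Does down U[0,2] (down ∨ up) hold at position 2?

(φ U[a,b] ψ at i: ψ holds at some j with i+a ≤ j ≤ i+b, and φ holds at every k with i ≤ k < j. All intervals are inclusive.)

True

Need some j in [2,4] with (down ∨ up), and down at every k in [2,j-1].
  j=2: (down ∨ up) holds; no prefix to check → satisfied.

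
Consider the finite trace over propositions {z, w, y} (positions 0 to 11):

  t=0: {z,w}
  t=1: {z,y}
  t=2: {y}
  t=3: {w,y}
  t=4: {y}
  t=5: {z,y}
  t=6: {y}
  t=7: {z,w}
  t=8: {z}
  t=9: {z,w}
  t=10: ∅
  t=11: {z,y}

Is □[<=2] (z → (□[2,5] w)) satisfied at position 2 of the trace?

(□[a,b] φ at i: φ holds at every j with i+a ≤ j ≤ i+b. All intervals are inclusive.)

True

Check (z → (□[2,5] w)) at every j in [2,4]:
  j=2: antecedent false → ✓
  j=3: antecedent false → ✓
  j=4: antecedent false → ✓
All positions satisfy it → formula holds.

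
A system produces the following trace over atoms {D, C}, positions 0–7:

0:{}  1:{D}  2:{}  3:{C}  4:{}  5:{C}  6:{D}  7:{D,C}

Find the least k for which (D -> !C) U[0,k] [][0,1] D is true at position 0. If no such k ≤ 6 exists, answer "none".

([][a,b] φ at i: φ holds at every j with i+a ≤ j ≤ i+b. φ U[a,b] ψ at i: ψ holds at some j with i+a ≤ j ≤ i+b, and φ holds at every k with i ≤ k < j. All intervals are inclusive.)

6

Need earliest j ≥ 0 with [][0,1] D, and (D -> !C) at every k in [0,j-1].
  j=0: rhs fails.
  j=1: rhs fails.
  j=2: rhs fails.
  j=3: rhs fails.
  j=4: rhs fails.
  j=5: rhs fails.
  j=6: rhs holds; lhs holds on [0,5]. k = 6.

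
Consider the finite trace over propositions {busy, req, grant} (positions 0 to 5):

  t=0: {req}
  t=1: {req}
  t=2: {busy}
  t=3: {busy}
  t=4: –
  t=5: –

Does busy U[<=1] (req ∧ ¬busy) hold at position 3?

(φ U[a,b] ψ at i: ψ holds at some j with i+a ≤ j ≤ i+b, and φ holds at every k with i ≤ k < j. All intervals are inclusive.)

False

Need some j in [3,4] with (req ∧ ¬busy), and busy at every k in [3,j-1].
  j=3: (req ∧ ¬busy) false.
  j=4: (req ∧ ¬busy) false.
No j in the window works → until fails.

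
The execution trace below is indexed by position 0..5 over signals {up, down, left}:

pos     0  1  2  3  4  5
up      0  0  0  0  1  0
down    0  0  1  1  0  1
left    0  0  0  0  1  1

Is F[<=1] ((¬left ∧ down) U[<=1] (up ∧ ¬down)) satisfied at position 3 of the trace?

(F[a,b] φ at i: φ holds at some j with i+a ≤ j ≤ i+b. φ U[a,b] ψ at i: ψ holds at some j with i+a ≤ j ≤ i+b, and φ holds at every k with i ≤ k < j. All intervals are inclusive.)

Yes

Check ((¬left ∧ down) U[<=1] (up ∧ ¬down)) at each j in [3,4]:
  j=3: holds
  j=4: holds
Found at j=3 → formula holds.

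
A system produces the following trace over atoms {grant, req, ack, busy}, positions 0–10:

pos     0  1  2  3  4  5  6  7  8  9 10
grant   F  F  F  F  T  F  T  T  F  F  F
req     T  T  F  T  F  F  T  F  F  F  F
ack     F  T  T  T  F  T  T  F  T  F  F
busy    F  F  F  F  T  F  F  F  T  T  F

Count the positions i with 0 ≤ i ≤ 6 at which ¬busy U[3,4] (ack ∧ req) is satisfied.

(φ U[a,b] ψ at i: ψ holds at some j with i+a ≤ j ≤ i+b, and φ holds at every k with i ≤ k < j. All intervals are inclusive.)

Evaluate at each i in [0,6]:
  i=0: ✓ (rhs at j=3; lhs holds on [0,2])
  i=1: ✗ (no rhs in [4,5])
  i=2: ✗ (lhs fails at k=4 before rhs at j=6)
  i=3: ✗ (lhs fails at k=4 before rhs at j=6)
  i=4: ✗ (no rhs in [7,8])
  i=5: ✗ (no rhs in [8,9])
  i=6: ✗ (no rhs in [9,10])
Positions where it holds: {0} → 1.

1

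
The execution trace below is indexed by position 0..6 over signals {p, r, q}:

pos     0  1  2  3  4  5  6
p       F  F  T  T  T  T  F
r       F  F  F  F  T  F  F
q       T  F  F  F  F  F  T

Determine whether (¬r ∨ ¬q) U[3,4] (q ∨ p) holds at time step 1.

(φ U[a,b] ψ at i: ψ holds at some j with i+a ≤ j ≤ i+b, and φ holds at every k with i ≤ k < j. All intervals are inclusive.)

Need some j in [4,5] with (q ∨ p), and (¬r ∨ ¬q) at every k in [1,j-1].
  j=4: (q ∨ p) holds; (¬r ∨ ¬q) holds at every k in [1,3] → satisfied.

Yes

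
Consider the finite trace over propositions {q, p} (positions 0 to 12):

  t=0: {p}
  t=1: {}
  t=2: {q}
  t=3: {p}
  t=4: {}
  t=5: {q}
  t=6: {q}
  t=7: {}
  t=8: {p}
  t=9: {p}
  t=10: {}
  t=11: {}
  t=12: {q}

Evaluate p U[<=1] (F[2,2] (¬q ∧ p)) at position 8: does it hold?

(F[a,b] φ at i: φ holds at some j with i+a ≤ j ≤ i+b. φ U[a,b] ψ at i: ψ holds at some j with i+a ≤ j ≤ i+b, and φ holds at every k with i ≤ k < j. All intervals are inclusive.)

Need some j in [8,9] with F[2,2] (¬q ∧ p), and p at every k in [8,j-1].
  j=8: F[2,2] (¬q ∧ p) — fails (none in [10,10]).
  j=9: F[2,2] (¬q ∧ p) — fails (none in [11,11]).
No j in the window works → until fails.

No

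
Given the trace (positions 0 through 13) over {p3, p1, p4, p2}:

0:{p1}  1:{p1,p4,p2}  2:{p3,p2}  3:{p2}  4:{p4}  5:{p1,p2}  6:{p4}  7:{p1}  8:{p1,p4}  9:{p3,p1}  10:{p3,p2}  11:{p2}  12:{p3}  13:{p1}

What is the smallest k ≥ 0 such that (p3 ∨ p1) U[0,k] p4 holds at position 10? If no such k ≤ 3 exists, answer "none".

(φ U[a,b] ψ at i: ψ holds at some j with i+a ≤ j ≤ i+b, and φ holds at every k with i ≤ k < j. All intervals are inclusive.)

none

Need earliest j ≥ 10 with p4, and (p3 ∨ p1) at every k in [10,j-1].
  j=10: rhs fails.
  j=11: rhs fails.
  j=12: rhs fails.
  j=13: rhs fails.
No witness within the range → none.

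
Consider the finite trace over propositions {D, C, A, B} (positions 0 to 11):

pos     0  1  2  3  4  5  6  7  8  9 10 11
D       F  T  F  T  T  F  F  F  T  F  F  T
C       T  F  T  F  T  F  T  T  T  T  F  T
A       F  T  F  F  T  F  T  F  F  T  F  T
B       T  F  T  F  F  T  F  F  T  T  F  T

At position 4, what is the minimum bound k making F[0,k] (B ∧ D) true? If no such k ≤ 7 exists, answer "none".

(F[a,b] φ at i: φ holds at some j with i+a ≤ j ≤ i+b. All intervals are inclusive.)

4

Scan j = 4,5,… for (B ∧ D):
  j=4: fails
  j=5: fails
  j=6: fails
  j=7: fails
  j=8: holds
First hit at j=8, so smallest k = 8-4 = 4.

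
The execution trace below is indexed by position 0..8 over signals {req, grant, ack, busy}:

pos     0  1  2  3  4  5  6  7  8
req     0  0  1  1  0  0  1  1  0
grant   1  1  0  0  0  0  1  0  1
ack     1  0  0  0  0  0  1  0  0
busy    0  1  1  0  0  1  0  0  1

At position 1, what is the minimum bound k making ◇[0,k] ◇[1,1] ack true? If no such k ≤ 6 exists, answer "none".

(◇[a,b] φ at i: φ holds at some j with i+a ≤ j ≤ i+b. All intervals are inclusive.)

Scan j = 1,2,… for ◇[1,1] ack:
  j=1: fails
  j=2: fails
  j=3: fails
  j=4: fails
  j=5: holds
First hit at j=5, so smallest k = 5-1 = 4.

4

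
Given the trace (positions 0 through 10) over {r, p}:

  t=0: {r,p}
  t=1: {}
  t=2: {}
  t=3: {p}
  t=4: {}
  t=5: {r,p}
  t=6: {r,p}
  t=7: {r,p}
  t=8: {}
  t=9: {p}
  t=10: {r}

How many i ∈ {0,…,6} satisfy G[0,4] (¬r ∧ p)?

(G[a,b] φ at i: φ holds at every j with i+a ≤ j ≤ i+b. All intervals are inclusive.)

Evaluate at each i in [0,6]:
  i=0: ✗ (fails at j=0)
  i=1: ✗ (fails at j=1)
  i=2: ✗ (fails at j=2)
  i=3: ✗ (fails at j=4)
  i=4: ✗ (fails at j=4)
  i=5: ✗ (fails at j=5)
  i=6: ✗ (fails at j=6)
Positions where it holds: {} → 0.

0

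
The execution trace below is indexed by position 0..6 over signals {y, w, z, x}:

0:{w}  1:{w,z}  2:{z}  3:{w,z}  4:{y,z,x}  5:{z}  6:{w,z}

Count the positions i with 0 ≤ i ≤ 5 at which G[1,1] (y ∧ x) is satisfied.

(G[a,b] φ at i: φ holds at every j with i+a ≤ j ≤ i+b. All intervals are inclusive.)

1

Evaluate at each i in [0,5]:
  i=0: ✗ (fails at j=1)
  i=1: ✗ (fails at j=2)
  i=2: ✗ (fails at j=3)
  i=3: ✓ (all of [4,4])
  i=4: ✗ (fails at j=5)
  i=5: ✗ (fails at j=6)
Positions where it holds: {3} → 1.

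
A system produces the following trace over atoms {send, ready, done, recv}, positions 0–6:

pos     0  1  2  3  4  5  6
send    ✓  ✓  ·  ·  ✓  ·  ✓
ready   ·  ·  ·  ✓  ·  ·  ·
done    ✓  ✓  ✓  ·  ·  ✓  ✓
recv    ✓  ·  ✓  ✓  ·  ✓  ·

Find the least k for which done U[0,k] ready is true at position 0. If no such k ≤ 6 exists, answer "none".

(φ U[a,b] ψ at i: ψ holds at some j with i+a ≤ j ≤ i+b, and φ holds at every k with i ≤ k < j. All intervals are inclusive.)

Need earliest j ≥ 0 with ready, and done at every k in [0,j-1].
  j=0: rhs fails.
  j=1: rhs fails.
  j=2: rhs fails.
  j=3: rhs holds; lhs holds on [0,2]. k = 3.

3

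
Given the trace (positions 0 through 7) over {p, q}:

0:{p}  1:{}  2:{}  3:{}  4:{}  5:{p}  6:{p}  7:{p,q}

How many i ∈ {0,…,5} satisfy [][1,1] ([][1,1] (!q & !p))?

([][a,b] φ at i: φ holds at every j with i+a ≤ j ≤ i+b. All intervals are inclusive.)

Evaluate at each i in [0,5]:
  i=0: ✓ (all of [1,1])
  i=1: ✓ (all of [2,2])
  i=2: ✓ (all of [3,3])
  i=3: ✗ (fails at j=4)
  i=4: ✗ (fails at j=5)
  i=5: ✗ (fails at j=6)
Positions where it holds: {0, 1, 2} → 3.

3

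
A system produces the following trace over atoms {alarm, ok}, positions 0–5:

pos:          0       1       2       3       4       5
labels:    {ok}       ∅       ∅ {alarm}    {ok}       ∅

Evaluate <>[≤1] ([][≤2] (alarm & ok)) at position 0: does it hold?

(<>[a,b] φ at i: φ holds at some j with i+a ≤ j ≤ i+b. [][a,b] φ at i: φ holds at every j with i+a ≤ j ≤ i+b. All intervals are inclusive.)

No

Check [][≤2] (alarm & ok) at each j in [0,1]:
  j=0: fails at 0
  j=1: fails at 1
No position in the window satisfies it → formula fails.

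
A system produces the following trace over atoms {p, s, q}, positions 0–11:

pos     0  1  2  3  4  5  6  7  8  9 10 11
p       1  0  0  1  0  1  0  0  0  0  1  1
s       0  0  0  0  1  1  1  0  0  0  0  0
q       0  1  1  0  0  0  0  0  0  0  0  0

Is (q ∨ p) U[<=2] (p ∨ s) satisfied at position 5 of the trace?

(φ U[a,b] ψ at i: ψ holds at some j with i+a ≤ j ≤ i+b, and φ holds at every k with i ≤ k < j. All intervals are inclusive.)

Holds

Need some j in [5,7] with (p ∨ s), and (q ∨ p) at every k in [5,j-1].
  j=5: (p ∨ s) holds; no prefix to check → satisfied.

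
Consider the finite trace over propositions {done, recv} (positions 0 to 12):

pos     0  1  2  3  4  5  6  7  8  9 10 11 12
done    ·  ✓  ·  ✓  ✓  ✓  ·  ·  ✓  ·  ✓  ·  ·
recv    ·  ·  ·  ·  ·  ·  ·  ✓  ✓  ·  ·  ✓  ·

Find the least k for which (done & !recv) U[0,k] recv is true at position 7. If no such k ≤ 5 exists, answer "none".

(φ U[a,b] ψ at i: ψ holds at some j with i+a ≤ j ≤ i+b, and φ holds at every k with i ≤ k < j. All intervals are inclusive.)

0

Need earliest j ≥ 7 with recv, and (done & !recv) at every k in [7,j-1].
  j=7: rhs holds (empty prefix). k = 0.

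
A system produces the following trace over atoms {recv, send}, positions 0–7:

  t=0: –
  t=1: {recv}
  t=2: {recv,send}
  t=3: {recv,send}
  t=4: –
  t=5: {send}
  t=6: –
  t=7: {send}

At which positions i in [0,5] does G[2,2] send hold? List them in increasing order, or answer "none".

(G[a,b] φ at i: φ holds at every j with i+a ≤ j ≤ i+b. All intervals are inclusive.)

Evaluate at each i in [0,5]:
  i=0: ✓ (all of [2,2])
  i=1: ✓ (all of [3,3])
  i=2: ✗ (fails at j=4)
  i=3: ✓ (all of [5,5])
  i=4: ✗ (fails at j=6)
  i=5: ✓ (all of [7,7])

0, 1, 3, 5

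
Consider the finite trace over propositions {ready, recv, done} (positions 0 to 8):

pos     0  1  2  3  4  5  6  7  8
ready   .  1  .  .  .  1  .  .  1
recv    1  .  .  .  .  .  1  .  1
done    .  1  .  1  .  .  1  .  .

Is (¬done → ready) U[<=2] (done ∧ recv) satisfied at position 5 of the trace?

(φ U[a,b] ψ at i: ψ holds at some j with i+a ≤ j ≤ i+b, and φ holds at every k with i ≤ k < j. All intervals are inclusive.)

Need some j in [5,7] with (done ∧ recv), and (¬done → ready) at every k in [5,j-1].
  j=5: (done ∧ recv) false.
  j=6: (done ∧ recv) holds; (¬done → ready) holds at every k in [5,5] → satisfied.

True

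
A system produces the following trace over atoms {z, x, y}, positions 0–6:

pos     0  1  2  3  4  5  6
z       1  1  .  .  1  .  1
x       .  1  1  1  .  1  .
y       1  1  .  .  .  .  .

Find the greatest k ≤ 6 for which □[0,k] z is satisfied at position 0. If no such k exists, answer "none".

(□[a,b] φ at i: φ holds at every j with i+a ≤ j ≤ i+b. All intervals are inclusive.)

z must hold from j=0 onward; find where it first fails.
  j=0: holds
  j=1: holds
  j=2: fails
Holds on [0,1], so largest k = 1.

1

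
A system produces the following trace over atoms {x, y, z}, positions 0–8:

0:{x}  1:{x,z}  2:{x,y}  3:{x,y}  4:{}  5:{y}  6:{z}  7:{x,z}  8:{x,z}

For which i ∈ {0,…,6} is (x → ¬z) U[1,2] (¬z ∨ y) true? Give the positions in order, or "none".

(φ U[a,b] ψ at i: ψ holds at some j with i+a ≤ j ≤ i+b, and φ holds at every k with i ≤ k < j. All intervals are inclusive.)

2, 3, 4

Evaluate at each i in [0,6]:
  i=0: ✗ (lhs fails at k=1 before rhs at j=2)
  i=1: ✗ (lhs fails at k=1 before rhs at j=2)
  i=2: ✓ (rhs at j=3; lhs holds on [2,2])
  i=3: ✓ (rhs at j=4; lhs holds on [3,3])
  i=4: ✓ (rhs at j=5; lhs holds on [4,4])
  i=5: ✗ (no rhs in [6,7])
  i=6: ✗ (no rhs in [7,8])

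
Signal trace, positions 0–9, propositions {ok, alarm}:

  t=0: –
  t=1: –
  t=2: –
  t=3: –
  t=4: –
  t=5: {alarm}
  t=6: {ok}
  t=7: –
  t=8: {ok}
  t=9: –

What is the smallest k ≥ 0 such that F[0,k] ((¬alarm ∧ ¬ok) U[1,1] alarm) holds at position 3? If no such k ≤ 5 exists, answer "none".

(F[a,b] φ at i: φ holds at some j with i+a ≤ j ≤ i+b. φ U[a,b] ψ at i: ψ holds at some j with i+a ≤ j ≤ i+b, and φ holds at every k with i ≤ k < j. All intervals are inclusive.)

1

Scan j = 3,4,… for ((¬alarm ∧ ¬ok) U[1,1] alarm):
  j=3: fails
  j=4: holds
First hit at j=4, so smallest k = 4-3 = 1.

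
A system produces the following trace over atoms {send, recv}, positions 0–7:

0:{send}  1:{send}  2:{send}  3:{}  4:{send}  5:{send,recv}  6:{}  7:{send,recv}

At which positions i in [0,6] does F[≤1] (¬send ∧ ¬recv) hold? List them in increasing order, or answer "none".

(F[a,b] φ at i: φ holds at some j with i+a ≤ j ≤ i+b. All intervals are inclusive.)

2, 3, 5, 6

Evaluate at each i in [0,6]:
  i=0: ✗ (none in [0,1])
  i=1: ✗ (none in [1,2])
  i=2: ✓ (witness j=3)
  i=3: ✓ (witness j=3)
  i=4: ✗ (none in [4,5])
  i=5: ✓ (witness j=6)
  i=6: ✓ (witness j=6)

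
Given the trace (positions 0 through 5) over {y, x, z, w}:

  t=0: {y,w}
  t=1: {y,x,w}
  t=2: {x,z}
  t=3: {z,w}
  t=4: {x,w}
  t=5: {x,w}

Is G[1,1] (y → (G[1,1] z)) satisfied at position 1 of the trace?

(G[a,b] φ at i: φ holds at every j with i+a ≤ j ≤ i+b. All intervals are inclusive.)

Yes

Check (y → (G[1,1] z)) at every j in [2,2]:
  j=2: antecedent false → ✓
All positions satisfy it → formula holds.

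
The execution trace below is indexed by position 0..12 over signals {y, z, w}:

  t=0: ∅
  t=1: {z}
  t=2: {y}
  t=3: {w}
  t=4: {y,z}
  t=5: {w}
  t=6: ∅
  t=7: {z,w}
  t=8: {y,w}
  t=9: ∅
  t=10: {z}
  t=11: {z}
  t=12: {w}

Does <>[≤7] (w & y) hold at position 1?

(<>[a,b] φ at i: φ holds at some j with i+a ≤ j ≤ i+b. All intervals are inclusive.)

Check (w & y) at each j in [1,8]:
  j=1: false
  j=2: false
  j=3: false
  j=4: false
  j=5: false
  j=6: false
  j=7: false
  j=8: true
Found at j=8 → formula holds.

Holds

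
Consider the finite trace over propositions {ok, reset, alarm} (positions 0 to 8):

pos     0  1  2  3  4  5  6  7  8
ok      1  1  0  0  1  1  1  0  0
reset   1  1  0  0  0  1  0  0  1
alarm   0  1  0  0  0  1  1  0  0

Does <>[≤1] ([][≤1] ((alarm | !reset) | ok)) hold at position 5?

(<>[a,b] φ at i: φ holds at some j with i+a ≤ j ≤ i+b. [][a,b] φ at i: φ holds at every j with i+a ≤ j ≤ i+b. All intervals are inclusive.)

True

Check [][≤1] ((alarm | !reset) | ok) at each j in [5,6]:
  j=5: holds on [5,6]
  j=6: holds on [6,7]
Found at j=5 → formula holds.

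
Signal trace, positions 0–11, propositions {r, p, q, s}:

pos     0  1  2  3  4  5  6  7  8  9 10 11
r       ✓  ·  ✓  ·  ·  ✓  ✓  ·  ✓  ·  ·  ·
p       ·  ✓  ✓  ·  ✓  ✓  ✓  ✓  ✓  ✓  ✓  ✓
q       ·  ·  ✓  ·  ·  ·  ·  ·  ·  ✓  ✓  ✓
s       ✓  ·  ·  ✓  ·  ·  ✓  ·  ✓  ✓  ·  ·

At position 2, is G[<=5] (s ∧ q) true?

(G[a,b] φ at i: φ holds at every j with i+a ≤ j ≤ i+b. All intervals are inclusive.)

No

Check (s ∧ q) at every j in [2,7]:
  j=2: false
  j=3: false
  j=4: false
  j=5: false
  j=6: false
  j=7: false
Fails at j=2 → formula fails.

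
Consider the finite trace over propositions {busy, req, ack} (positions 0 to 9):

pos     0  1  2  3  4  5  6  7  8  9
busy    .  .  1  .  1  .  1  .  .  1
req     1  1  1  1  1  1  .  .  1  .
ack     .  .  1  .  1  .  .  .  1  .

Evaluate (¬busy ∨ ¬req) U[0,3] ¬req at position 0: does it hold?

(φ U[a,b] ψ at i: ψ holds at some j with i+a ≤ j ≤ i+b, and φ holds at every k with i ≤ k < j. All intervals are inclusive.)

Need some j in [0,3] with ¬req, and (¬busy ∨ ¬req) at every k in [0,j-1].
  j=0: ¬req false.
  j=1: ¬req false.
  j=2: ¬req false.
  j=3: ¬req false.
No j in the window works → until fails.

False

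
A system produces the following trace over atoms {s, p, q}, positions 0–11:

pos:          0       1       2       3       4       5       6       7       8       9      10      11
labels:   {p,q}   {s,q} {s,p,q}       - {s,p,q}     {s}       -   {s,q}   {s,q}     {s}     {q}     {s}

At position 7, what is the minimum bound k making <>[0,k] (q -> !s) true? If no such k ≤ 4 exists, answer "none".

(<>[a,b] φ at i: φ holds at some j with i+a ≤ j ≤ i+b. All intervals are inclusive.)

Scan j = 7,8,… for (q -> !s):
  j=7: fails
  j=8: fails
  j=9: holds
First hit at j=9, so smallest k = 9-7 = 2.

2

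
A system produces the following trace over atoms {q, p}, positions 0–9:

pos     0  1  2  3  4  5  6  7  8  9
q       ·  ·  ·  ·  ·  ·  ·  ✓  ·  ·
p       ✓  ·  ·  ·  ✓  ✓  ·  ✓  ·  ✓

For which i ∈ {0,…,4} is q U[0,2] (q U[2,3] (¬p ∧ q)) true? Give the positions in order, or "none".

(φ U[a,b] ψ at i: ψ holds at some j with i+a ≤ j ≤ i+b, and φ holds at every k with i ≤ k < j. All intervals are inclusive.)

none

Evaluate at each i in [0,4]:
  i=0: ✗ (no rhs in [0,2])
  i=1: ✗ (no rhs in [1,3])
  i=2: ✗ (no rhs in [2,4])
  i=3: ✗ (no rhs in [3,5])
  i=4: ✗ (no rhs in [4,6])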